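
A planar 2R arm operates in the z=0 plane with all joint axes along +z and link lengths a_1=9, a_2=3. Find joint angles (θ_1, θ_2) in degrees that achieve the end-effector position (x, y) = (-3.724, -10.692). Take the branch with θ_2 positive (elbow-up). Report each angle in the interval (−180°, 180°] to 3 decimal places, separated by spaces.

-120.001 44.995

cos θ_2 = (128.1870−9²−3²)/(2·9·3) = 0.7072; θ_2 = 44.9951° (elbow-up)
β = atan2(-10.6920,-3.7240) = -109.2031°; ψ = atan2(2.1211,11.1215) = 10.7980°
θ_1 = β − ψ = -120.0011°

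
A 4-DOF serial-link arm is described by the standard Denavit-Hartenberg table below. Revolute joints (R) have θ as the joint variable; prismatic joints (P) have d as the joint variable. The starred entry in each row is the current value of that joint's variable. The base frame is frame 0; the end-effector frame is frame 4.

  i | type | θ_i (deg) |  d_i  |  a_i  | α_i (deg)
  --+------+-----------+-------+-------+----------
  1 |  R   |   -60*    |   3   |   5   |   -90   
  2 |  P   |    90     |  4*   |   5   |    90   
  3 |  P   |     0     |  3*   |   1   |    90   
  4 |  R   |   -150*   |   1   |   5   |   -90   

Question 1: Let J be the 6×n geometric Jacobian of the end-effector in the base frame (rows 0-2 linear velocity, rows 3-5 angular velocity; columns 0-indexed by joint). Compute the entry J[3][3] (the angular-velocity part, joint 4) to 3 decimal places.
-0.866

axis z_3 = (-0.8660,-0.5000,-0.0000); lever o_n−o_3 = (-2.1160,1.6651,4.3301)
cross product → J_v[:, 3] = (-2.1651,3.7500,-2.5000)
J_ω[:, 3] = z_3
entry J[3][3] = -0.8660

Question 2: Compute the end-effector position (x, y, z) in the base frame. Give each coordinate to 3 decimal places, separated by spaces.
after link 1: o_1 = (2.5000, -4.3301, 3.0000)
after link 2: o_2 = (5.9641, -2.3301, -2.0000)
after link 3: o_3 = (7.4641, -4.9282, -3.0000)
after link 4: o_4 = (5.3481, -3.2631, 1.3301)

5.348 -3.263 1.330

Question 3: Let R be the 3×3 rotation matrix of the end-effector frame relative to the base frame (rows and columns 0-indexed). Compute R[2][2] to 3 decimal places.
-0.500

End-effector z-axis (col 2 of R) = (-0.4330,0.7500,-0.5000)
R[2][2] = -0.5000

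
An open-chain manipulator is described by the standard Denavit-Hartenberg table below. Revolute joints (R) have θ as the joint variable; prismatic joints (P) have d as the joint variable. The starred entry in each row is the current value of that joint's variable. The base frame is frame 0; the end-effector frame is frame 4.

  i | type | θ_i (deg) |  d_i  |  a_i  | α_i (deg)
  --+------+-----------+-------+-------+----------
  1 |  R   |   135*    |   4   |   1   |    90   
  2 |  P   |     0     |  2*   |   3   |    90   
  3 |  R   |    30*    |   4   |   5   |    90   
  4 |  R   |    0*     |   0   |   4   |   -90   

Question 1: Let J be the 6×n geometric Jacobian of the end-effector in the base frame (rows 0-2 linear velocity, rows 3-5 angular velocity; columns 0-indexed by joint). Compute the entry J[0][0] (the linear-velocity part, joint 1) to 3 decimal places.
-12.936

axis z_0 = ẑ; lever o_n−o_0 = (-3.7436,12.9360,0.0000)
cross product → J_v[:, 0] = (-12.9360,-3.7436,0.0000)
J_ω[:, 0] = z_0
entry J[0][0] = -12.9360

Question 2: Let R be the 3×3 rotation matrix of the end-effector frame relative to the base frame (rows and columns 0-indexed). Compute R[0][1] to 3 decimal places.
End-effector y-axis (col 1 of R) = (0.9659,0.2588,0.0000)
R[0][1] = 0.9659

0.966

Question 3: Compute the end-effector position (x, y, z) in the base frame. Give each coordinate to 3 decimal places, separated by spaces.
-3.744 12.936 0.000

after link 1: o_1 = (-0.7071, 0.7071, 4.0000)
after link 2: o_2 = (-1.4142, 4.2426, 4.0000)
after link 3: o_3 = (-2.7083, 9.0723, 0.0000)
after link 4: o_4 = (-3.7436, 12.9360, 0.0000)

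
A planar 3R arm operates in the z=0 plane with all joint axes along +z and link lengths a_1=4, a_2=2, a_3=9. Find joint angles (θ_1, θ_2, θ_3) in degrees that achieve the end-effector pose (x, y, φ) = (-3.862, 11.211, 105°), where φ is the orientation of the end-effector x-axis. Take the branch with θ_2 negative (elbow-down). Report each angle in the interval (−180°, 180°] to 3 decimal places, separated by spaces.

150.007 -134.993 89.986

wrist centre = target − a_3·(cos φ, sin φ) = (-1.5326, 2.5177)
cos θ_2 = (8.6876−4²−2²)/(2·4·2) = -0.7070; θ_2 = -134.9934° (elbow-down)
β = atan2(2.5177,-1.5326) = 121.3309°; ψ = atan2(-1.4144,2.5860) = -28.6763°
θ_1 = β − ψ = 150.0073°
θ_3 = φ − θ_1 − θ_2 = 89.9861° (wrapped to (-180°,180°])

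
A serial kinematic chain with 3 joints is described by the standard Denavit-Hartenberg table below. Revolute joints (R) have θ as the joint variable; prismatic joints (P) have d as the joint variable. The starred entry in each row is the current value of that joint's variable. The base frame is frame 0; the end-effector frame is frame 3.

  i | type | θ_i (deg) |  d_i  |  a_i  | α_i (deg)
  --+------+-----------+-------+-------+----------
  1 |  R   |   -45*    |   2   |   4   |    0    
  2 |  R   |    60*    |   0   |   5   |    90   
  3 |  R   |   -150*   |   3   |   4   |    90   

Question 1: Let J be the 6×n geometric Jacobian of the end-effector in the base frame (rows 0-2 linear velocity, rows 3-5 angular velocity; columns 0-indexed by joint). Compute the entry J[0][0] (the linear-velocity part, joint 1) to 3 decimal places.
5.329

axis z_0 = ẑ; lever o_n−o_0 = (5.0884,-5.3287,0.0000)
cross product → J_v[:, 0] = (5.3287,5.0884,-0.0000)
J_ω[:, 0] = z_0
entry J[0][0] = 5.3287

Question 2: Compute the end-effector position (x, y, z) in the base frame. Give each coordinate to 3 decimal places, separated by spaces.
5.088 -5.329 0.000

after link 1: o_1 = (2.8284, -2.8284, 2.0000)
after link 2: o_2 = (7.6581, -1.5343, 2.0000)
after link 3: o_3 = (5.0884, -5.3287, 0.0000)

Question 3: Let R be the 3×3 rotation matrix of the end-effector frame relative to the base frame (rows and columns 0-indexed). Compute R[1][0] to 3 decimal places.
-0.224

End-effector x-axis (col 0 of R) = (-0.8365,-0.2241,-0.5000)
R[1][0] = -0.2241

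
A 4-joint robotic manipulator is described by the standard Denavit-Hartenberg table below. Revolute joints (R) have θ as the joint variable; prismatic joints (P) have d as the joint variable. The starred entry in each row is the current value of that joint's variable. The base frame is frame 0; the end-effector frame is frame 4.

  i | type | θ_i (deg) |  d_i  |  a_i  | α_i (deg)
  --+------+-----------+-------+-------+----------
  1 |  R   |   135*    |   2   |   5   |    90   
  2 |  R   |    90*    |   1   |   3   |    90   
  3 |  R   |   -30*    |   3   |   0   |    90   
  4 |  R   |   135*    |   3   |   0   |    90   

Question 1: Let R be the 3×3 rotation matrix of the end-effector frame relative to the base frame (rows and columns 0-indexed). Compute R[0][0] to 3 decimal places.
-0.250

End-effector x-axis (col 0 of R) = (-0.2500,0.7500,-0.6124)
R[0][0] = -0.2500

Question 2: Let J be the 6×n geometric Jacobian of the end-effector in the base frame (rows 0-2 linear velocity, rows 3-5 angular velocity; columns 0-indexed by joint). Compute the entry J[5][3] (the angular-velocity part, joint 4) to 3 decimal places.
-0.500

axis z_3 = (-0.6124,-0.6124,-0.5000); lever o_n−o_3 = (-1.8371,-1.8371,-1.5000)
cross product → J_v[:, 3] = (0.0000,0.0000,-0.0000)
J_ω[:, 3] = z_3
entry J[5][3] = -0.5000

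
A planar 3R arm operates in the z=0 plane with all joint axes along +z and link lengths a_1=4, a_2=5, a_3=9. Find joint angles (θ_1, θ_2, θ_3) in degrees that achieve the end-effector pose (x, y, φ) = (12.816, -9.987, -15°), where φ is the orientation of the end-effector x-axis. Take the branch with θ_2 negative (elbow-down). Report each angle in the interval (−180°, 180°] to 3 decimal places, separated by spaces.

wrist centre = target − a_3·(cos φ, sin φ) = (4.1227, -7.6576)
cos θ_2 = (75.6357−4²−5²)/(2·4·5) = 0.8659; θ_2 = -30.0153° (elbow-down)
β = atan2(-7.6576,4.1227) = -61.7031°; ψ = atan2(-2.5012,8.3295) = -16.7139°
θ_1 = β − ψ = -44.9892°
θ_3 = φ − θ_1 − θ_2 = 60.0046° (wrapped to (-180°,180°])

-44.989 -30.015 60.005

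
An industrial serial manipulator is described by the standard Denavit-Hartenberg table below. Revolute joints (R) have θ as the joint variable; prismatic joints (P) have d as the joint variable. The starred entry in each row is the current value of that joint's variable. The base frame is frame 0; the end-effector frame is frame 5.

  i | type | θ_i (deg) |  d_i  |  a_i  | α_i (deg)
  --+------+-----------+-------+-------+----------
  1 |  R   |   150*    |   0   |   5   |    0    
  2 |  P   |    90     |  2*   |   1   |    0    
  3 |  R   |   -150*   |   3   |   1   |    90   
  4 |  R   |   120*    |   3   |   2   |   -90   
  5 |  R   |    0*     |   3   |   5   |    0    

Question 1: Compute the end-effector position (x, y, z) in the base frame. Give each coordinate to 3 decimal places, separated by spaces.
after link 1: o_1 = (-4.3301, 2.5000, 0.0000)
after link 2: o_2 = (-4.8301, 1.6340, 2.0000)
after link 3: o_3 = (-4.8301, 2.6340, 5.0000)
after link 4: o_4 = (-1.8301, 1.6340, 6.7321)
after link 5: o_5 = (-1.8301, -3.4641, 9.5622)

-1.830 -3.464 9.562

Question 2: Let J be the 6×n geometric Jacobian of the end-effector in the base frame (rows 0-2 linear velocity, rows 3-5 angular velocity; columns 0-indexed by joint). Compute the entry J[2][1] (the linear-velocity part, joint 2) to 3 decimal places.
prismatic axis z_1 = (0.0000,0.0000,1.0000)
J_v[:, 1] = z_1; J_ω[:, 1] = (0,0,0)
entry J[2][1] = 1.0000

1.000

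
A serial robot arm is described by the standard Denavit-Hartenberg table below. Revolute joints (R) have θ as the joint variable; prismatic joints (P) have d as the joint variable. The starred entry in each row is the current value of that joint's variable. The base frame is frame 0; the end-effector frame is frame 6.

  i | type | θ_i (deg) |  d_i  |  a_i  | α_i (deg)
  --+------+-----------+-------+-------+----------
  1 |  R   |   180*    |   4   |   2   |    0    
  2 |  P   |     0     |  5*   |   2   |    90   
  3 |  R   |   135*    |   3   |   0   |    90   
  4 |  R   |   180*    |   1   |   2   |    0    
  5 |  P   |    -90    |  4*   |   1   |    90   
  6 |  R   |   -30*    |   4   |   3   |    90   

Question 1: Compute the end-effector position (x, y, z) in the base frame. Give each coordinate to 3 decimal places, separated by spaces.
-5.061 6.598 12.889

after link 1: o_1 = (-2.0000, 0.0000, 4.0000)
after link 2: o_2 = (-4.0000, 0.0000, 9.0000)
after link 3: o_3 = (-4.0000, 3.0000, 9.0000)
after link 4: o_4 = (-6.1213, 3.0000, 8.2929)
after link 5: o_5 = (-8.9497, 4.0000, 11.1213)
after link 6: o_6 = (-5.0607, 6.5981, 12.8891)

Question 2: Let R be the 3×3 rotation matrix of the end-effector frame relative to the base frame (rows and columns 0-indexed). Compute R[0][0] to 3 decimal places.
End-effector x-axis (col 0 of R) = (0.3536,0.8660,-0.3536)
R[0][0] = 0.3536

0.354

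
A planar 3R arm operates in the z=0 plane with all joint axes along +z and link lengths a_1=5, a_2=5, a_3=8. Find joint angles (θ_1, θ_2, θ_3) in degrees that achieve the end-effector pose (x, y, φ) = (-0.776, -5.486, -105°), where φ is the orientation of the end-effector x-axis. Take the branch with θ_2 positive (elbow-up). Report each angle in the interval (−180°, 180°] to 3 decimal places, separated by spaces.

wrist centre = target − a_3·(cos φ, sin φ) = (1.2946, 2.2414)
cos θ_2 = (6.6998−5²−5²)/(2·5·5) = -0.8660; θ_2 = 149.9976° (elbow-up)
β = atan2(2.2414,1.2946) = 59.9909°; ψ = atan2(2.5002,0.6700) = 74.9988°
θ_1 = β − ψ = -15.0079°
θ_3 = φ − θ_1 − θ_2 = 120.0103° (wrapped to (-180°,180°])

-15.008 149.998 120.010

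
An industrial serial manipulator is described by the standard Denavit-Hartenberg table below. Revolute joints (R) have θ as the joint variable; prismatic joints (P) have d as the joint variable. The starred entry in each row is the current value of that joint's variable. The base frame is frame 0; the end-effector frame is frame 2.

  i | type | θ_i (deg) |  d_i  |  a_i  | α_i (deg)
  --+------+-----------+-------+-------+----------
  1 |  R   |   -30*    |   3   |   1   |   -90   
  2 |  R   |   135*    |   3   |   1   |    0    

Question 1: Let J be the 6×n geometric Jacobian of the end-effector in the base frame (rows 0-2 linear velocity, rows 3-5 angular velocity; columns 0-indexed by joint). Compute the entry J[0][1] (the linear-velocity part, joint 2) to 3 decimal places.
axis z_1 = (0.5000,0.8660,0.0000); lever o_n−o_1 = (0.8876,2.9516,-0.7071)
cross product → J_v[:, 1] = (-0.6124,0.3536,0.7071)
J_ω[:, 1] = z_1
entry J[0][1] = -0.6124

-0.612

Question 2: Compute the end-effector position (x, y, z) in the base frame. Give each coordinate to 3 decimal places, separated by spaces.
after link 1: o_1 = (0.8660, -0.5000, 3.0000)
after link 2: o_2 = (1.7537, 2.4516, 2.2929)

1.754 2.452 2.293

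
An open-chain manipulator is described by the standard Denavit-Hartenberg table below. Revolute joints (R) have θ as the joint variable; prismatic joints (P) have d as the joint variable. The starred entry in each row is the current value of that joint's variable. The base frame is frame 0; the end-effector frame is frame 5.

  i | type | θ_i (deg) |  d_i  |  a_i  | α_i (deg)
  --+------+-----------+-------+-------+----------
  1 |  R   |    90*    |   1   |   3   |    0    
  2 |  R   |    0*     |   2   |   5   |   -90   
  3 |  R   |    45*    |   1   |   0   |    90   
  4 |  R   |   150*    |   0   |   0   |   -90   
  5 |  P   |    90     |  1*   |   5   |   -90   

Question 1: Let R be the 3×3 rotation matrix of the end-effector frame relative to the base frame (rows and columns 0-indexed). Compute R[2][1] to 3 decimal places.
End-effector y-axis (col 1 of R) = (-0.8660,0.3536,-0.3536)
R[2][1] = -0.3536

-0.354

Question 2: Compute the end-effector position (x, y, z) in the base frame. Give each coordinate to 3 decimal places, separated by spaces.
after link 1: o_1 = (0.0000, 3.0000, 1.0000)
after link 2: o_2 = (0.0000, 8.0000, 3.0000)
after link 3: o_3 = (-1.0000, 8.0000, 3.0000)
after link 4: o_4 = (-1.0000, 8.0000, 3.0000)
after link 5: o_5 = (-0.1340, 4.1109, -0.1820)

-0.134 4.111 -0.182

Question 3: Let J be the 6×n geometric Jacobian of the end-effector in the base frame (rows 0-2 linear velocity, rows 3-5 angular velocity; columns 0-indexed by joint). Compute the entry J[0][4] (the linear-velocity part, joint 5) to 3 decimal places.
prismatic axis z_4 = (0.8660,-0.3536,0.3536)
J_v[:, 4] = z_4; J_ω[:, 4] = (0,0,0)
entry J[0][4] = 0.8660

0.866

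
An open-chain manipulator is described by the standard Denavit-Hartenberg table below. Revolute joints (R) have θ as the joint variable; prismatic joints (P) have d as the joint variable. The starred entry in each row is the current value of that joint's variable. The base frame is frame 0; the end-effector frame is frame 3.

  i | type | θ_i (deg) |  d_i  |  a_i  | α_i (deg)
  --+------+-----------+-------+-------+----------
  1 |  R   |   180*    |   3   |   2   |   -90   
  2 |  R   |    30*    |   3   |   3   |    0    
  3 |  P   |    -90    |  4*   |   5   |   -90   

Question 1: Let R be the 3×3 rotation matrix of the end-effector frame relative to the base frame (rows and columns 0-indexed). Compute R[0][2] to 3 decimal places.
-0.866

End-effector z-axis (col 2 of R) = (-0.8660,0.0000,-0.5000)
R[0][2] = -0.8660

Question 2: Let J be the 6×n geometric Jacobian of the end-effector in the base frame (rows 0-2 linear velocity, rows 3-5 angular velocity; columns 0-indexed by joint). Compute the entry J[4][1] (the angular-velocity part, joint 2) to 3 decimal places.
axis z_1 = (-0.0000,-1.0000,0.0000); lever o_n−o_1 = (-5.0981,-7.0000,2.8301)
cross product → J_v[:, 1] = (-2.8301,0.0000,-5.0981)
J_ω[:, 1] = z_1
entry J[4][1] = -1.0000

-1.000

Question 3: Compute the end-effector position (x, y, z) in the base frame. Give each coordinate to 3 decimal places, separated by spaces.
-7.098 -7.000 5.830

after link 1: o_1 = (-2.0000, 0.0000, 3.0000)
after link 2: o_2 = (-4.5981, -3.0000, 1.5000)
after link 3: o_3 = (-7.0981, -7.0000, 5.8301)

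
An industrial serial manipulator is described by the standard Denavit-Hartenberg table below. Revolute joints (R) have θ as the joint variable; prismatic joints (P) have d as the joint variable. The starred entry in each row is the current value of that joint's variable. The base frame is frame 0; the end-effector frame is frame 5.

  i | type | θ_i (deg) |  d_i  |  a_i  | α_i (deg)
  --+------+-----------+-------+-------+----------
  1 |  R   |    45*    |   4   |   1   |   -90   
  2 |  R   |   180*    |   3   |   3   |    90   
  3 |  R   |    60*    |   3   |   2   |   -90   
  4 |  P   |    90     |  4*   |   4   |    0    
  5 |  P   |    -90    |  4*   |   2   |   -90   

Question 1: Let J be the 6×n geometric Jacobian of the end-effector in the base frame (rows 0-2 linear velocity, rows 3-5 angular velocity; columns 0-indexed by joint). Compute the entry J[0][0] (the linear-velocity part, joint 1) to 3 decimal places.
-9.470

axis z_0 = ẑ; lever o_n−o_0 = (-5.3287,9.4698,5.0000)
cross product → J_v[:, 0] = (-9.4698,-5.3287,0.0000)
J_ω[:, 0] = z_0
entry J[0][0] = -9.4698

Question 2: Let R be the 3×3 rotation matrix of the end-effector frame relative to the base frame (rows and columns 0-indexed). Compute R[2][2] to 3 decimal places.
End-effector z-axis (col 2 of R) = (0.0000,-0.0000,1.0000)
R[2][2] = 1.0000

1.000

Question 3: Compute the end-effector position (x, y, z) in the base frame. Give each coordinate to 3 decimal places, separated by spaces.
-5.329 9.470 5.000

after link 1: o_1 = (0.7071, 0.7071, 4.0000)
after link 2: o_2 = (-3.5355, 0.7071, 4.0000)
after link 3: o_3 = (-5.4674, 1.2247, 1.0000)
after link 4: o_4 = (-4.4321, 5.0884, 5.0000)
after link 5: o_5 = (-5.3287, 9.4698, 5.0000)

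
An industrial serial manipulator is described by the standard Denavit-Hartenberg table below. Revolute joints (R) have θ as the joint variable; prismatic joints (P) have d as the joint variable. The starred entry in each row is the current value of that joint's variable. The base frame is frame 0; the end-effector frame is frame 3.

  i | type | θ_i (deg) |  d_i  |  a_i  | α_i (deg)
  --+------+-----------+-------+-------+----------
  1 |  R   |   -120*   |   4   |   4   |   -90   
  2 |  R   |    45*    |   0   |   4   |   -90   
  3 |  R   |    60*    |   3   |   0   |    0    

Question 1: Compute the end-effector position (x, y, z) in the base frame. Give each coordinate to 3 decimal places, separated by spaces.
-2.354 -4.076 -0.950

after link 1: o_1 = (-2.0000, -3.4641, 4.0000)
after link 2: o_2 = (-3.4142, -5.9136, 1.1716)
after link 3: o_3 = (-2.3536, -4.0765, -0.9497)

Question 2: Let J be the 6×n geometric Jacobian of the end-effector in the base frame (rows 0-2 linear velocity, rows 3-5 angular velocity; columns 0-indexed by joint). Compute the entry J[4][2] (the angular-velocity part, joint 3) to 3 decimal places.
0.612

axis z_2 = (0.3536,0.6124,-0.7071); lever o_n−o_2 = (1.0607,1.8371,-2.1213)
cross product → J_v[:, 2] = (-0.0000,0.0000,-0.0000)
J_ω[:, 2] = z_2
entry J[4][2] = 0.6124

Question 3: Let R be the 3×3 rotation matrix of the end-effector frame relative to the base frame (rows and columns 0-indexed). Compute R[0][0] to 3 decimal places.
End-effector x-axis (col 0 of R) = (-0.9268,0.1268,-0.3536)
R[0][0] = -0.9268

-0.927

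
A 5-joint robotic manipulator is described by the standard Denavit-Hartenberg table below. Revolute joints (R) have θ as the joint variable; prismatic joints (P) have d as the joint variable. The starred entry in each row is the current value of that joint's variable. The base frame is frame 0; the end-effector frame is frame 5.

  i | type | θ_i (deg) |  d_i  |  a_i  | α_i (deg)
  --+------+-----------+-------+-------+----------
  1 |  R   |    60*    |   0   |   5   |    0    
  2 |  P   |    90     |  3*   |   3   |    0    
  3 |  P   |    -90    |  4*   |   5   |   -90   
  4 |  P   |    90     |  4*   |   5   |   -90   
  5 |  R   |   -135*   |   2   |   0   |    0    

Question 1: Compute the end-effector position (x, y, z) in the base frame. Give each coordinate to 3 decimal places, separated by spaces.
-2.062 10.428 2.000

after link 1: o_1 = (2.5000, 4.3301, 0.0000)
after link 2: o_2 = (-0.0981, 5.8301, 3.0000)
after link 3: o_3 = (2.4019, 10.1603, 7.0000)
after link 4: o_4 = (-1.0622, 12.1603, 2.0000)
after link 5: o_5 = (-2.0622, 10.4282, 2.0000)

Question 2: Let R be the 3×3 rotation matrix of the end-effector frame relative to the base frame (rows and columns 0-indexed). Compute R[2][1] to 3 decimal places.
End-effector y-axis (col 1 of R) = (-0.6124,0.3536,-0.7071)
R[2][1] = -0.7071

-0.707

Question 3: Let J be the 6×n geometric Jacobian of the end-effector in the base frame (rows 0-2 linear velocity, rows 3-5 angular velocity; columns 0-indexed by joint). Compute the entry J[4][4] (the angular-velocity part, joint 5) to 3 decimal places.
axis z_4 = (-0.5000,-0.8660,-0.0000); lever o_n−o_4 = (-1.0000,-1.7321,0.0000)
cross product → J_v[:, 4] = (-0.0000,0.0000,-0.0000)
J_ω[:, 4] = z_4
entry J[4][4] = -0.8660

-0.866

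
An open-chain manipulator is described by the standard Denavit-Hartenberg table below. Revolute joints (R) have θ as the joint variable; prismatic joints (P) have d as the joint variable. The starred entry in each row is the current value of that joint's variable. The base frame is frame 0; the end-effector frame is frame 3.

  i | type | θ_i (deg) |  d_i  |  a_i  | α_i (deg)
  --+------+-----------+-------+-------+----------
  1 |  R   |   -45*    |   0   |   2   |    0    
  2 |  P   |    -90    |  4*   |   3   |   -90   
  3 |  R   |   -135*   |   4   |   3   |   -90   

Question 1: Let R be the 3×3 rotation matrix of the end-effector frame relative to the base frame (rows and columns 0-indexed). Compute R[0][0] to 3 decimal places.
End-effector x-axis (col 0 of R) = (0.5000,0.5000,0.7071)
R[0][0] = 0.5000

0.500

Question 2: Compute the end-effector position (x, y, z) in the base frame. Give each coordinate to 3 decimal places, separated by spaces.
after link 1: o_1 = (1.4142, -1.4142, 0.0000)
after link 2: o_2 = (-0.7071, -3.5355, 4.0000)
after link 3: o_3 = (3.6213, -4.8640, 6.1213)

3.621 -4.864 6.121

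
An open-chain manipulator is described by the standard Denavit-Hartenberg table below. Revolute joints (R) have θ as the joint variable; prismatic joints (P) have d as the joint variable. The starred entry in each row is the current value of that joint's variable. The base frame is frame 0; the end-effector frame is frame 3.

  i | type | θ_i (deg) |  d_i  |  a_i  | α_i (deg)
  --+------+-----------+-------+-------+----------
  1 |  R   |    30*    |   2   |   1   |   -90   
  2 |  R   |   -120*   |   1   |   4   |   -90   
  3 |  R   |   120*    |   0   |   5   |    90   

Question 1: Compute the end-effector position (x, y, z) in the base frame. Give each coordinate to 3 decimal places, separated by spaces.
after link 1: o_1 = (0.8660, 0.5000, 2.0000)
after link 2: o_2 = (-1.3660, 0.3660, 5.4641)
after link 3: o_3 = (1.8816, -2.7590, 3.2990)

1.882 -2.759 3.299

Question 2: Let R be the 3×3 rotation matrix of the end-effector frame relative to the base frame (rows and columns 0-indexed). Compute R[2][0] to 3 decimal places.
End-effector x-axis (col 0 of R) = (0.6495,-0.6250,-0.4330)
R[2][0] = -0.4330

-0.433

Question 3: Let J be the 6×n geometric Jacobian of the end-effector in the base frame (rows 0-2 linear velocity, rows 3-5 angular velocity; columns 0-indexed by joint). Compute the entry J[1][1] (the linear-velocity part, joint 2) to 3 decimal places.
axis z_1 = (-0.5000,0.8660,0.0000); lever o_n−o_1 = (1.0155,-3.2590,1.2990)
cross product → J_v[:, 1] = (1.1250,0.6495,0.7500)
J_ω[:, 1] = z_1
entry J[1][1] = 0.6495

0.650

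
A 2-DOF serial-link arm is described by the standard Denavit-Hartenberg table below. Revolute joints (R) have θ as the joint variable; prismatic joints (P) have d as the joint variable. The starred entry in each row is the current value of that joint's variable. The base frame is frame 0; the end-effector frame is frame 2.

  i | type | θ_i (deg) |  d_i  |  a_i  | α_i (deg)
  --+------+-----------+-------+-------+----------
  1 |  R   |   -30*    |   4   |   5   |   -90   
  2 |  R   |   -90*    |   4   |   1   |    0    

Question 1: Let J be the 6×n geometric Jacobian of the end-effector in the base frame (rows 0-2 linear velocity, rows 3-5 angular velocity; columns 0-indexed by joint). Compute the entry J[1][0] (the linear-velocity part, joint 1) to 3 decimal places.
axis z_0 = ẑ; lever o_n−o_0 = (6.3301,0.9641,5.0000)
cross product → J_v[:, 0] = (-0.9641,6.3301,0.0000)
J_ω[:, 0] = z_0
entry J[1][0] = 6.3301

6.330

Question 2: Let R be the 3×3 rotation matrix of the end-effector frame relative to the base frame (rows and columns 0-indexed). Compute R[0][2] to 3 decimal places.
0.500

End-effector z-axis (col 2 of R) = (0.5000,0.8660,0.0000)
R[0][2] = 0.5000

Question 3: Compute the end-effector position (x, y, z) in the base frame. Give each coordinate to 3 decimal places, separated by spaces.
6.330 0.964 5.000

after link 1: o_1 = (4.3301, -2.5000, 4.0000)
after link 2: o_2 = (6.3301, 0.9641, 5.0000)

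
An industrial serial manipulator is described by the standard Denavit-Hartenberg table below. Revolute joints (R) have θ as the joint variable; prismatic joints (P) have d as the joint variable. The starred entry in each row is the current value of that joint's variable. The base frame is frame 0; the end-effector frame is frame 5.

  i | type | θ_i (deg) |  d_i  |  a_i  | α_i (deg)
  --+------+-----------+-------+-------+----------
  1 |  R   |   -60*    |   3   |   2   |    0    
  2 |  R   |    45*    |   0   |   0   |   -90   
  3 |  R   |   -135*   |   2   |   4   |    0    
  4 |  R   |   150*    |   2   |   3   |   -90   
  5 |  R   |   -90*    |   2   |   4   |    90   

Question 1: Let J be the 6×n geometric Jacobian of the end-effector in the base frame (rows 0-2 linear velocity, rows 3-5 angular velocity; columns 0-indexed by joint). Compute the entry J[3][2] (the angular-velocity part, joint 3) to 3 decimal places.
axis z_2 = (0.2588,0.9659,0.0000); lever o_n−o_2 = (1.6375,7.8434,0.1201)
cross product → J_v[:, 2] = (0.1160,-0.0311,0.4483)
J_ω[:, 2] = z_2
entry J[3][2] = 0.2588

0.259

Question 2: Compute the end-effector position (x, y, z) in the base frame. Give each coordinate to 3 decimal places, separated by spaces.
2.638 6.111 3.120

after link 1: o_1 = (1.0000, -1.7321, 3.0000)
after link 2: o_2 = (1.0000, -1.7321, 3.0000)
after link 3: o_3 = (-1.2144, 0.9319, 5.8284)
after link 4: o_4 = (2.1023, 2.1137, 5.0520)
after link 5: o_5 = (2.6375, 6.1114, 3.1201)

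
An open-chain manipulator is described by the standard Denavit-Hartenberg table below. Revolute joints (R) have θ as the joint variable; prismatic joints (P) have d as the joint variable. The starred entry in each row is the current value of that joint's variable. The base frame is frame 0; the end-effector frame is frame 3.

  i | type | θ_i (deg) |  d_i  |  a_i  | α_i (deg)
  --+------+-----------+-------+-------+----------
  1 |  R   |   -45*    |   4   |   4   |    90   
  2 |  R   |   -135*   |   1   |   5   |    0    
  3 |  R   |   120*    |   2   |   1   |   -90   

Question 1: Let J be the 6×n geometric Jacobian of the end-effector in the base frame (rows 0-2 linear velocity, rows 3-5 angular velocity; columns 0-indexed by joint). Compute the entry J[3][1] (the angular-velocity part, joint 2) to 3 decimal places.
-0.707

axis z_1 = (-0.7071,-0.7071,0.0000); lever o_n−o_1 = (-3.9383,-0.3043,-3.7944)
cross product → J_v[:, 1] = (2.6830,-2.6830,-2.5696)
J_ω[:, 1] = z_1
entry J[3][1] = -0.7071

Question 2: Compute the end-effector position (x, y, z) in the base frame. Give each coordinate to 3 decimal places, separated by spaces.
-1.110 -3.133 0.206

after link 1: o_1 = (2.8284, -2.8284, 4.0000)
after link 2: o_2 = (-0.3787, -1.0355, 0.4645)
after link 3: o_3 = (-1.1099, -3.1328, 0.2056)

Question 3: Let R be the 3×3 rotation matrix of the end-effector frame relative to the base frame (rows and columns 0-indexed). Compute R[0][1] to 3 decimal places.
0.707

End-effector y-axis (col 1 of R) = (0.7071,0.7071,-0.0000)
R[0][1] = 0.7071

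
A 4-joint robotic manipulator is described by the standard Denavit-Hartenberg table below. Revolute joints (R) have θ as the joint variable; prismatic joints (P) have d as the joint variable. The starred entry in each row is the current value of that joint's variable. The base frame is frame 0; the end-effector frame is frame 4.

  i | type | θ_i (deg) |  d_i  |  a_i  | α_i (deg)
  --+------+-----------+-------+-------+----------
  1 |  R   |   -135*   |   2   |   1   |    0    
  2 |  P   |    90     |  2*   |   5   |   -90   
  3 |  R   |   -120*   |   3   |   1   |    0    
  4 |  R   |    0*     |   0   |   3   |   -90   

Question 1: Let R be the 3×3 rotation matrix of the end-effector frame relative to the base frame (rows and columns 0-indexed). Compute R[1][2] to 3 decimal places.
End-effector z-axis (col 2 of R) = (0.6124,-0.6124,0.5000)
R[1][2] = -0.6124

-0.612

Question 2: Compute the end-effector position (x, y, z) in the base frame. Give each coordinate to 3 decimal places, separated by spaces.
after link 1: o_1 = (-0.7071, -0.7071, 2.0000)
after link 2: o_2 = (2.8284, -4.2426, 4.0000)
after link 3: o_3 = (4.5962, -1.7678, 4.8660)
after link 4: o_4 = (3.5355, -0.7071, 7.4641)

3.536 -0.707 7.464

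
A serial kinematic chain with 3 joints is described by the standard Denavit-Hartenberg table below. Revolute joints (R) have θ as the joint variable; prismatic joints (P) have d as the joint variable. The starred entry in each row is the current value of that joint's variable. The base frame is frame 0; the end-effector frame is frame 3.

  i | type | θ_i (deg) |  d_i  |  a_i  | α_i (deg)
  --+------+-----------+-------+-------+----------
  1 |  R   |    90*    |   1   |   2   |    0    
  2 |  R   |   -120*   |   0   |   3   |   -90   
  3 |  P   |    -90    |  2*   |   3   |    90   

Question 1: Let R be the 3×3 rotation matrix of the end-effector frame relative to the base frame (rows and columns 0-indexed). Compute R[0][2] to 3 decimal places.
-0.866

End-effector z-axis (col 2 of R) = (-0.8660,0.5000,0.0000)
R[0][2] = -0.8660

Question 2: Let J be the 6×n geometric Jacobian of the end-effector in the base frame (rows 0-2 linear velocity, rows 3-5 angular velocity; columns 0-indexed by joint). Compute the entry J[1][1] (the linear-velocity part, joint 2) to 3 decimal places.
3.598

axis z_1 = (0.0000,0.0000,1.0000); lever o_n−o_1 = (3.5981,0.2321,3.0000)
cross product → J_v[:, 1] = (-0.2321,3.5981,0.0000)
J_ω[:, 1] = z_1
entry J[1][1] = 3.5981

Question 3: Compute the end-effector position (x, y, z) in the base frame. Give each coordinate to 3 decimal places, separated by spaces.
3.598 2.232 4.000

after link 1: o_1 = (0.0000, 2.0000, 1.0000)
after link 2: o_2 = (2.5981, 0.5000, 1.0000)
after link 3: o_3 = (3.5981, 2.2321, 4.0000)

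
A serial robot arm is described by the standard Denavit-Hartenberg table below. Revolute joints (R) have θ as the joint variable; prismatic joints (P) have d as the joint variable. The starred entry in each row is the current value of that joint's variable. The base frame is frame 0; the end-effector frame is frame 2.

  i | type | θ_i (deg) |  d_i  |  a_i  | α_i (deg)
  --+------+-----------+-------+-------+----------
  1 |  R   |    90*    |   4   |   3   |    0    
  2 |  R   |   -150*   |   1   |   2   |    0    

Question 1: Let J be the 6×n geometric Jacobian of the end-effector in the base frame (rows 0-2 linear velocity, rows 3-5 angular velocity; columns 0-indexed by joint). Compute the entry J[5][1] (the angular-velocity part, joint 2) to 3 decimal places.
axis z_1 = (0.0000,0.0000,1.0000); lever o_n−o_1 = (1.0000,-1.7321,1.0000)
cross product → J_v[:, 1] = (1.7321,1.0000,-0.0000)
J_ω[:, 1] = z_1
entry J[5][1] = 1.0000

1.000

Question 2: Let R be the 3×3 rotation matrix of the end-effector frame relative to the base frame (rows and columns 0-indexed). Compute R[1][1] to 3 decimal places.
0.500

End-effector y-axis (col 1 of R) = (0.8660,0.5000,0.0000)
R[1][1] = 0.5000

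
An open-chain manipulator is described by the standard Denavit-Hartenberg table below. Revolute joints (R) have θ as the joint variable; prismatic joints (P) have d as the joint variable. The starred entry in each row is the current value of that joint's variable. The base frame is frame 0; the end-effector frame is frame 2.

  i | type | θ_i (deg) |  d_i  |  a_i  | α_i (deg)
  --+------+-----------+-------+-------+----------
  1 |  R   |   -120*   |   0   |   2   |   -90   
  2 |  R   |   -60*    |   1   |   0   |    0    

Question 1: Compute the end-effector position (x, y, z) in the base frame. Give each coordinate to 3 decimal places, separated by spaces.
-0.134 -2.232 0.000

after link 1: o_1 = (-1.0000, -1.7321, 0.0000)
after link 2: o_2 = (-0.1340, -2.2321, 0.0000)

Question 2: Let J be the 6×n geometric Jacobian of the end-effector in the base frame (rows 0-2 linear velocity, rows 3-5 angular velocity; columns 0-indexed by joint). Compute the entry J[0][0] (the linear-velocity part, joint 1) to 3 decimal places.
axis z_0 = ẑ; lever o_n−o_0 = (-0.1340,-2.2321,0.0000)
cross product → J_v[:, 0] = (2.2321,-0.1340,0.0000)
J_ω[:, 0] = z_0
entry J[0][0] = 2.2321

2.232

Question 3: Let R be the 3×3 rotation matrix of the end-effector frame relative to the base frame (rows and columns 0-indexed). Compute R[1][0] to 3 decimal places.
End-effector x-axis (col 0 of R) = (-0.2500,-0.4330,0.8660)
R[1][0] = -0.4330

-0.433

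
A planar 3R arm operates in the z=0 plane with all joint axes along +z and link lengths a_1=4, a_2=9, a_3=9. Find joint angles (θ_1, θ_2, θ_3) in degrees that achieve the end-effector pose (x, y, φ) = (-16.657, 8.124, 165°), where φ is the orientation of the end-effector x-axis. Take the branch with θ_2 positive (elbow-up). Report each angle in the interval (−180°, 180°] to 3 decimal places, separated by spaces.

77.920 90.002 -2.922

wrist centre = target − a_3·(cos φ, sin φ) = (-7.9637, 5.7946)
cos θ_2 = (96.9977−4²−9²)/(2·4·9) = -0.0000; θ_2 = 90.0018° (elbow-up)
β = atan2(5.7946,-7.9637) = 143.9591°; ψ = atan2(9.0000,3.9997) = 66.0390°
θ_1 = β − ψ = 77.9201°
θ_3 = φ − θ_1 − θ_2 = -2.9219° (wrapped to (-180°,180°])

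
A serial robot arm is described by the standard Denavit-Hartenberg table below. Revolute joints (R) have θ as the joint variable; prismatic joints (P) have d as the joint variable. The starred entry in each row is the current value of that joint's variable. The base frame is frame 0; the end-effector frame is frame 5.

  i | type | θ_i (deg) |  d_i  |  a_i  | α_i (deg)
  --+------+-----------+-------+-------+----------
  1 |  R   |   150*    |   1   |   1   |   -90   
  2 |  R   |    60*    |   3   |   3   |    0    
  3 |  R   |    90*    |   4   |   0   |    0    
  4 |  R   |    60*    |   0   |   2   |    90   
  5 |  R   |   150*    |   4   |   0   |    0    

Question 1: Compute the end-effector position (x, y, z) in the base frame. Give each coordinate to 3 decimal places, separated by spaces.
-2.433 -6.678 -4.062

after link 1: o_1 = (-0.8660, 0.5000, 1.0000)
after link 2: o_2 = (-3.6651, -1.3481, -1.5981)
after link 3: o_3 = (-5.6651, -4.8122, -1.5981)
after link 4: o_4 = (-4.1651, -5.6782, -0.5981)
after link 5: o_5 = (-2.4330, -6.6782, -4.0622)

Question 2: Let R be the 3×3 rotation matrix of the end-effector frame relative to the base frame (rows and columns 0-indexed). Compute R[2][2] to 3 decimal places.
End-effector z-axis (col 2 of R) = (0.4330,-0.2500,-0.8660)
R[2][2] = -0.8660

-0.866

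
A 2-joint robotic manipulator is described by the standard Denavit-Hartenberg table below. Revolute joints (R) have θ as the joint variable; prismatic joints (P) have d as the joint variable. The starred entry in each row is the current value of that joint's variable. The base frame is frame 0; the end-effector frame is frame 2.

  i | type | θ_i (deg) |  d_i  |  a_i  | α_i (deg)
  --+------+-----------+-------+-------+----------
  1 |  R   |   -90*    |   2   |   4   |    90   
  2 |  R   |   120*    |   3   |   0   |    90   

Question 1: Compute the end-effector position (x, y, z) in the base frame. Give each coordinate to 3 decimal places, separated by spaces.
after link 1: o_1 = (0.0000, -4.0000, 2.0000)
after link 2: o_2 = (-3.0000, -4.0000, 2.0000)

-3.000 -4.000 2.000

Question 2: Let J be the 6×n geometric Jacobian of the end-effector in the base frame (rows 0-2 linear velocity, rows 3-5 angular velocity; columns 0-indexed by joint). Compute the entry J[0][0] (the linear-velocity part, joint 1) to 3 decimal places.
axis z_0 = ẑ; lever o_n−o_0 = (-3.0000,-4.0000,2.0000)
cross product → J_v[:, 0] = (4.0000,-3.0000,0.0000)
J_ω[:, 0] = z_0
entry J[0][0] = 4.0000

4.000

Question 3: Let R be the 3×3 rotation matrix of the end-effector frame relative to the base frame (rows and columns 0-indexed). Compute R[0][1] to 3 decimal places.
-1.000

End-effector y-axis (col 1 of R) = (-1.0000,-0.0000,0.0000)
R[0][1] = -1.0000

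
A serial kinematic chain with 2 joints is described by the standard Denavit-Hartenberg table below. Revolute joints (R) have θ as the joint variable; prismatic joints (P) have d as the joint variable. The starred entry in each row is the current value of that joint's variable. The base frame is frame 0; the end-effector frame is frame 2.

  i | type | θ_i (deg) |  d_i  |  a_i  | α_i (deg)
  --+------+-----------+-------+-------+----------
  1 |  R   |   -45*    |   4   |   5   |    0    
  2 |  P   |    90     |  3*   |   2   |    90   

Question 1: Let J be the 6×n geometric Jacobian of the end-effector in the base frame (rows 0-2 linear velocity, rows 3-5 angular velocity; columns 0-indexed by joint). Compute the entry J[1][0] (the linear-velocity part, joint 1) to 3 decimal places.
axis z_0 = ẑ; lever o_n−o_0 = (4.9497,-2.1213,7.0000)
cross product → J_v[:, 0] = (2.1213,4.9497,-0.0000)
J_ω[:, 0] = z_0
entry J[1][0] = 4.9497

4.950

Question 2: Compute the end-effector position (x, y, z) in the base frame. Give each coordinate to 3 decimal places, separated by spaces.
after link 1: o_1 = (3.5355, -3.5355, 4.0000)
after link 2: o_2 = (4.9497, -2.1213, 7.0000)

4.950 -2.121 7.000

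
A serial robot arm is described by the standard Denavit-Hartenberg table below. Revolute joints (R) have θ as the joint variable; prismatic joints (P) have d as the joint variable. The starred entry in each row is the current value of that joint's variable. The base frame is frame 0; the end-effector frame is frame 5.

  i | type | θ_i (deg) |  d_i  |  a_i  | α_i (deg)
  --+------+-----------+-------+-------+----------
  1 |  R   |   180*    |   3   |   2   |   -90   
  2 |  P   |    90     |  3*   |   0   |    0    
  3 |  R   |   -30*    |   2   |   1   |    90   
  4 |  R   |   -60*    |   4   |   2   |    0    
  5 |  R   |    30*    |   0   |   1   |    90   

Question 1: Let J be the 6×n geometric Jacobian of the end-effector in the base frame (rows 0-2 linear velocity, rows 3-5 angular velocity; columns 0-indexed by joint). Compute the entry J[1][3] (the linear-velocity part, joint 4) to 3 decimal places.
axis z_3 = (-0.8660,0.0000,0.5000); lever o_n−o_3 = (-4.3971,2.2321,0.3840)
cross product → J_v[:, 3] = (-1.1160,-1.8660,-1.9330)
J_ω[:, 3] = z_3
entry J[1][3] = -1.8660

-1.866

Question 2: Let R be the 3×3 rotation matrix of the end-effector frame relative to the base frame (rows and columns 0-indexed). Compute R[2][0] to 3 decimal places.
-0.750

End-effector x-axis (col 0 of R) = (-0.4330,0.5000,-0.7500)
R[2][0] = -0.7500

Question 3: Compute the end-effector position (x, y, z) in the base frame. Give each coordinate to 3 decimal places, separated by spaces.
after link 1: o_1 = (-2.0000, 0.0000, 3.0000)
after link 2: o_2 = (-2.0000, -3.0000, 3.0000)
after link 3: o_3 = (-2.5000, -5.0000, 2.1340)
after link 4: o_4 = (-6.4641, -3.2679, 3.2679)
after link 5: o_5 = (-6.8971, -2.7679, 2.5179)

-6.897 -2.768 2.518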